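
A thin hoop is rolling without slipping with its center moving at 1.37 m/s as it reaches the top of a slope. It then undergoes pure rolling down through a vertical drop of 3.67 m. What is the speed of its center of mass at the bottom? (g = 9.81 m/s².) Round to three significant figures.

v ≈ 6.15 m/s

Here I = MR², so the shape factor k = I/(MR²) = 1.
Pure rolling means v = ωR; then KE = ½Mv² + ½I(v/R)² = ½(1+k)Mv² = Mv².
Conserving energy between top and bottom: Mv² = Mv₀² + Mgh, hence v² = v₀² + 2gh/(1+k).
v = √(1.37² + 2×9.81×3.67/2) = √37.88 ≈ 6.15 m/s.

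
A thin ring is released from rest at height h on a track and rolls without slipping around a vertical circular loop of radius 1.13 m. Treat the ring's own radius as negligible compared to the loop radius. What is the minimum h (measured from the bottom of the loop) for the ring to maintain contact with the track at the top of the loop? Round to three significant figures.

Here I = MR², so the shape factor k = I/(MR²) = 1.
At the top, contact is just lost when gravity alone supplies the centripetal force: Mg = Mv_top²/r, i.e. v_top² = gr.
With ω = v/R, the kinetic energy at speed v is ½(1+k)Mv² = Mv².
Energy conservation from release (height h) to the top (height 2r): Mgh = Mg(2r) + M·gr.
Thus h_min = 2r + (1+k)r/2 = r(2 + 2/2) = 1.13 × 3 ≈ 3.39 m.

h_min ≈ 3.39 m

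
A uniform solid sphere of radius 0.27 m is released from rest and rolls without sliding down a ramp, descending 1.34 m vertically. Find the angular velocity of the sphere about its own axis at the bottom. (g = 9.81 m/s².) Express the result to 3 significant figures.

For this body I = (2/5)MR², i.e. k = I/(MR²) = 0.4.
The rolling condition ω = v/R makes the rotational term ½I(v/R)² = ½kMv², so KE_total = ½(1+k)Mv² = (7/10)Mv².
Energy conservation Mgh = ½(1+k)Mv² gives v = √(2gh/(1+k)) = √(2 × 9.81 × 1.34 / 1.4) = 4.333 m/s.
Then ω = v/R = 4.333 / 0.27 ≈ 16.0 rad/s.

ω ≈ 16.0 rad/s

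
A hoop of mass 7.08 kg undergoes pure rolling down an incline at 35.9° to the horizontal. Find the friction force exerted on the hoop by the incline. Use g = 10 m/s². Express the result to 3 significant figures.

f ≈ 20.8 N

The moment of inertia is MR², giving k ≡ I/(MR²) = 1.
Newton's second law down the slope: Mg sinθ − f = Ma. The torque equation fR = Iα (with α = a/R) gives f = kMa.
Combining, a = g sinθ/(1+k) and f = kMa = kMg sinθ/(1+k).
f = 1 × 7.08 × 10 × sin35.9° / 2 ≈ 20.8 N.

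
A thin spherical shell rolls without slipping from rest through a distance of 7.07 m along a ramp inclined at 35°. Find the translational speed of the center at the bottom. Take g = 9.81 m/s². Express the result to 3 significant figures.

v ≈ 6.91 m/s

For this body I = (2/3)MR², i.e. k = I/(MR²) = 2/3.
Since it rolls without slipping, ω = v/R and KE = ½Mv² + ½Iω² = ½(1+k)Mv² = (5/6)Mv².
The vertical drop is h = L sinθ = 7.07 × sin35° = 4.055 m.
Setting Mgh = (5/6)Mv² gives v = √(2gh/(1+k)) = √(2·9.81·4.055/1.667) ≈ 6.91 m/s.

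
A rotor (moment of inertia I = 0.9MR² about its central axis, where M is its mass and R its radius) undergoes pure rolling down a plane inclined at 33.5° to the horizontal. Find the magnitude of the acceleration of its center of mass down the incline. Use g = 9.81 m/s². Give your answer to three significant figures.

With I = 0.9MR², the ratio k = I/(MR²) is 0.9.
Along the incline Mg sinθ − f = Ma, and torque about the center fR = Iα = kMR²(a/R) gives f = kMa.
Eliminating f: Mg sinθ = (1+k)Ma, so a = g sinθ/(1+k) = 9.81 × sin33.5° / 1.9 ≈ 2.85 m/s².

a ≈ 2.85 m/s²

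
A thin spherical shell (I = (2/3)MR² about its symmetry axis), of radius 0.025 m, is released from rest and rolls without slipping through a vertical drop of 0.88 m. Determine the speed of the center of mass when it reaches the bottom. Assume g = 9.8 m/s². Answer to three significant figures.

v ≈ 3.22 m/s

With I = (2/3)MR², the ratio k = I/(MR²) is 2/3.
Since it rolls without slipping, ω = v/R and KE = ½Mv² + ½Iω² = ½(1+k)Mv² = (5/6)Mv².
Setting Mgh = (5/6)Mv² gives v = √(2gh/(1+k)) = √(2·9.8·0.88/1.667) ≈ 3.22 m/s.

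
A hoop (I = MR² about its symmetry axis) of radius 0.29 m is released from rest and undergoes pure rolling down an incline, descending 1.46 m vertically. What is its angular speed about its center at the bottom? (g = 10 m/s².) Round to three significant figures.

ω ≈ 13.2 rad/s

With I = MR², the ratio k = I/(MR²) is 1.
Pure rolling means v = ωR; then KE = ½Mv² + ½I(v/R)² = ½(1+k)Mv² = Mv².
Energy conservation Mgh = ½(1+k)Mv² gives v = √(2gh/(1+k)) = √(2 × 10 × 1.46 / 2) = 3.821 m/s.
Then ω = v/R = 3.821 / 0.29 ≈ 13.2 rad/s.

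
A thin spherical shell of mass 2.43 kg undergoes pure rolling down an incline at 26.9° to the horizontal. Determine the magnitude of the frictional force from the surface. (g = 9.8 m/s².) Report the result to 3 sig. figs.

The moment of inertia is (2/3)MR², giving k ≡ I/(MR²) = 2/3.
Along the incline Mg sinθ − f = Ma, and torque about the center fR = Iα = kMR²(a/R) gives f = kMa.
Combining, a = g sinθ/(1+k) and f = kMa = kMg sinθ/(1+k).
f = (2/3) × 2.43 × 9.8 × sin26.9° / 1.667 ≈ 4.31 N.

f ≈ 4.31 N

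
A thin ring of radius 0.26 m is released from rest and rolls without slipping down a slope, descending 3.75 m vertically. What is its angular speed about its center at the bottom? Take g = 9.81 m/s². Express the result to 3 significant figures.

ω ≈ 23.3 rad/s

With I = MR², the ratio k = I/(MR²) is 1.
The rolling condition ω = v/R makes the rotational term ½I(v/R)² = ½kMv², so KE_total = ½(1+k)Mv² = Mv².
Energy conservation Mgh = ½(1+k)Mv² gives v = √(2gh/(1+k)) = √(2 × 9.81 × 3.75 / 2) = 6.065 m/s.
The angular speed follows from ω = v/R = 6.065/0.26 ≈ 23.3 rad/s.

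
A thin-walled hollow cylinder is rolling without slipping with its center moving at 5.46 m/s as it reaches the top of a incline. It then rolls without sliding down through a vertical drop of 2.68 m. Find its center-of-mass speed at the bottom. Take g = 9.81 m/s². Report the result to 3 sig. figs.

With I = MR², the ratio k = I/(MR²) is 1.
Since it rolls without slipping, ω = v/R and KE = ½Mv² + ½Iω² = ½(1+k)Mv² = Mv².
Energy conservation: Mv₀² + Mgh = Mv², so v² = v₀² + 2gh/(1+k).
v = √(5.46² + 2×9.81×2.68/2) = √56.1 ≈ 7.49 m/s.

v ≈ 7.49 m/s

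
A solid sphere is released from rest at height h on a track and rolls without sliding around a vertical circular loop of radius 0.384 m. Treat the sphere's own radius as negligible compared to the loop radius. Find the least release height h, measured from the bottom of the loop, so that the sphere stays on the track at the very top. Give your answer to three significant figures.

h_min ≈ 1.04 m

Here I = (2/5)MR², so the shape factor k = I/(MR²) = 0.4.
At the top, contact is just lost when gravity alone supplies the centripetal force: Mg = Mv_top²/r, i.e. v_top² = gr.
With ω = v/R, the kinetic energy at speed v is ½(1+k)Mv² = (7/10)Mv².
Energy conservation from release (height h) to the top (height 2r): Mgh = Mg(2r) + (7/10)M·gr.
Thus h_min = 2r + (1+k)r/2 = r(2 + 1.4/2) = 0.384 × 2.7 ≈ 1.04 m.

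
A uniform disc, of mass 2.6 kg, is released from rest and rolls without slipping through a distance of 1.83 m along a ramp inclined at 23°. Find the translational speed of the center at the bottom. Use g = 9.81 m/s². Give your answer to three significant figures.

v ≈ 3.06 m/s

With I = (1/2)MR², the ratio k = I/(MR²) is 0.5.
Pure rolling means v = ωR; then KE = ½Mv² + ½I(v/R)² = ½(1+k)Mv² = (3/4)Mv².
The vertical drop is h = L sinθ = 1.83 × sin23° = 0.715 m.
Energy conservation: Mgh = (3/4)Mv², so v = √(2gh/(1+k)) = √(2 × 9.81 × 0.715 / 1.5) ≈ 3.06 m/s.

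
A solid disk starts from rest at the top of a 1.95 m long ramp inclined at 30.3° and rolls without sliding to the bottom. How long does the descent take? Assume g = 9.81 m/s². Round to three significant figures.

t ≈ 1.09 s

With I = (1/2)MR², the ratio k = I/(MR²) is 0.5.
Along the incline Mg sinθ − f = Ma, and torque about the center fR = Iα = kMR²(a/R) gives f = kMa.
Hence a = g sinθ/(1+k) = 9.81×sin30.3°/1.5 = 3.3 m/s².
With constant a from rest, t = √(2L/a) = √(2·1.95/3.3) ≈ 1.09 s.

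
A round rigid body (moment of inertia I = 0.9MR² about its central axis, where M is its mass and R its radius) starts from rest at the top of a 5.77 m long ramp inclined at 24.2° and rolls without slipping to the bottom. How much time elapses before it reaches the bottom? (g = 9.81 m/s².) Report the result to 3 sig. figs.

For this body I = 0.9MR², i.e. k = I/(MR²) = 0.9.
Translational: Mg sinθ − f = Ma. Rotational about the CM: fR = Iα = kMRa, so f = kMa.
Hence a = g sinθ/(1+k) = 9.81×sin24.2°/1.9 = 2.116 m/s².
Starting from rest, L = ½at², so t = √(2L/a) = √(2×5.77/2.116) ≈ 2.34 s.

t ≈ 2.34 s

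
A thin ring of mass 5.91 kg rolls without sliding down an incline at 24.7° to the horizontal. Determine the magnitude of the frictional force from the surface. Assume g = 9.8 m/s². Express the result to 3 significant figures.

f ≈ 12.1 N

For this body I = MR², i.e. k = I/(MR²) = 1.
Along the incline Mg sinθ − f = Ma, and torque about the center fR = Iα = kMR²(a/R) gives f = kMa.
Combining, a = g sinθ/(1+k) and f = kMa = kMg sinθ/(1+k).
f = 1 × 5.91 × 9.8 × sin24.7° / 2 ≈ 12.1 N.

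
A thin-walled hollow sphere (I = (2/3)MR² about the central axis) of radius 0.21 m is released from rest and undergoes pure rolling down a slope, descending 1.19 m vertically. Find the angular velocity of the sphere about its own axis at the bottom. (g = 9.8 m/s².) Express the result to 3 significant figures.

The moment of inertia is (2/3)MR², giving k ≡ I/(MR²) = 2/3.
Rolling without slipping gives ω = v/R, so the total kinetic energy is ½Mv² + ½Iω² = ½(1+k)Mv² = (5/6)Mv².
Energy conservation Mgh = ½(1+k)Mv² gives v = √(2gh/(1+k)) = √(2 × 9.8 × 1.19 / 1.667) = 3.741 m/s.
The angular speed follows from ω = v/R = 3.741/0.21 ≈ 17.8 rad/s.

ω ≈ 17.8 rad/s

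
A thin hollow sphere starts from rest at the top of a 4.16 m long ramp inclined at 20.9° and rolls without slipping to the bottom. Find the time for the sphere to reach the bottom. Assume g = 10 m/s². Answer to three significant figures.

t ≈ 1.97 s

The moment of inertia is (2/3)MR², giving k ≡ I/(MR²) = 2/3.
Newton's second law down the slope: Mg sinθ − f = Ma. The torque equation fR = Iα (with α = a/R) gives f = kMa.
Hence a = g sinθ/(1+k) = 10×sin20.9°/1.667 = 2.14 m/s².
With constant a from rest, t = √(2L/a) = √(2·4.16/2.14) ≈ 1.97 s.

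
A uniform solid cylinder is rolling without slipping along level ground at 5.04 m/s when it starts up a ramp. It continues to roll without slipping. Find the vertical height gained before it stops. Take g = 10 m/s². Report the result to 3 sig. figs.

Here I = (1/2)MR², so the shape factor k = I/(MR²) = 0.5.
The rolling condition ω = v/R makes the rotational term ½I(v/R)² = ½kMv², so KE_total = ½(1+k)Mv² = (3/4)Mv².
At the top the kinetic energy is zero, so (3/4)Mv₀² = Mgh.
Thus h = (1+k)v₀²/(2g) = 1.5 × 5.04² / (2 × 10) ≈ 1.91 m.

h ≈ 1.91 m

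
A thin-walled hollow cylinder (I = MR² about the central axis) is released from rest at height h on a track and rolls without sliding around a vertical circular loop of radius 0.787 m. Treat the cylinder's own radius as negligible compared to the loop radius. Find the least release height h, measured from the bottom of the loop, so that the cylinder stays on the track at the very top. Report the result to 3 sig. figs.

For this body I = MR², i.e. k = I/(MR²) = 1.
At the top, contact is just lost when gravity alone supplies the centripetal force: Mg = Mv_top²/r, i.e. v_top² = gr.
With ω = v/R, the kinetic energy at speed v is ½(1+k)Mv² = Mv².
Energy conservation from release (height h) to the top (height 2r): Mgh = Mg(2r) + M·gr.
Thus h_min = 2r + (1+k)r/2 = r(2 + 2/2) = 0.787 × 3 ≈ 2.36 m.

h_min ≈ 2.36 m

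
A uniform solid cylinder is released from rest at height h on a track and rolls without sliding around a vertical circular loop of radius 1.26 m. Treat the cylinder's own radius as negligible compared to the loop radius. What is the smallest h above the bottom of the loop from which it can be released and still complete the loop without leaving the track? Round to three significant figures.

The moment of inertia is (1/2)MR², giving k ≡ I/(MR²) = 0.5.
At the top of the loop, the minimum-contact condition is Mg = Mv_top²/r, so v_top² = gr.
With ω = v/R, the kinetic energy at speed v is ½(1+k)Mv² = (3/4)Mv².
Energy conservation from release (height h) to the top (height 2r): Mgh = Mg(2r) + (3/4)M·gr.
Thus h_min = 2r + (1+k)r/2 = r(2 + 1.5/2) = 1.26 × 2.75 ≈ 3.47 m.

h_min ≈ 3.47 m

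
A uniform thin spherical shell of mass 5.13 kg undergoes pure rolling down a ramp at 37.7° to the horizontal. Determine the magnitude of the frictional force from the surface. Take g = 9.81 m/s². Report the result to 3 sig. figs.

The moment of inertia is (2/3)MR², giving k ≡ I/(MR²) = 2/3.
Translational: Mg sinθ − f = Ma. Rotational about the CM: fR = Iα = kMRa, so f = kMa.
Combining, a = g sinθ/(1+k) and f = kMa = kMg sinθ/(1+k).
f = (2/3) × 5.13 × 9.81 × sin37.7° / 1.667 ≈ 12.3 N.

f ≈ 12.3 N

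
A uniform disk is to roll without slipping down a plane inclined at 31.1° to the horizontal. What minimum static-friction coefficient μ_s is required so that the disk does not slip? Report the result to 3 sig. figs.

μ_min ≈ 0.201

For this body I = (1/2)MR², i.e. k = I/(MR²) = 0.5.
Translational: Mg sinθ − f = Ma. Rotational about the CM: fR = Iα = kMRa, so f = kMa.
These give a = g sinθ/(1+k) and the required friction f = kMg sinθ/(1+k).
With N = Mg cosθ, the no-slip condition f ≤ μN gives μ_min = f/N = k tanθ/(1+k).
μ_min = 0.5 × tan31.1° / 1.5 ≈ 0.201.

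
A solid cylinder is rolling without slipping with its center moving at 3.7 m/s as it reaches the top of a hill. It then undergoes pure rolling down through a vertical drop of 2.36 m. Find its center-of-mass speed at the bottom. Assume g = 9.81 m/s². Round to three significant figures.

The moment of inertia is (1/2)MR², giving k ≡ I/(MR²) = 0.5.
Pure rolling means v = ωR; then KE = ½Mv² + ½I(v/R)² = ½(1+k)Mv² = (3/4)Mv².
Energy conservation: (3/4)Mv₀² + Mgh = (3/4)Mv², so v² = v₀² + 2gh/(1+k).
v = √(3.7² + 2×9.81×2.36/1.5) = √44.56 ≈ 6.68 m/s.

v ≈ 6.68 m/s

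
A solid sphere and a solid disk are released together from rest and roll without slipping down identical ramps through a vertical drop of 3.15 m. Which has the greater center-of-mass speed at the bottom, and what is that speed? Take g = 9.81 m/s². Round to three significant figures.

For rolling without slipping, Mgh = ½(1+k)Mv² where k = I/(MR²), so v = √(2gh/(1+k)).
Solid sphere: k = 0.4, giving v = √(2×9.81×3.15/1.4) = 6.644 m/s.
Solid disk: k = 0.5, giving v = √(2×9.81×3.15/1.5) = 6.419 m/s.
The smaller k wins: the solid sphere, at ≈ 6.64 m/s.

the solid sphere, at v ≈ 6.64 m/s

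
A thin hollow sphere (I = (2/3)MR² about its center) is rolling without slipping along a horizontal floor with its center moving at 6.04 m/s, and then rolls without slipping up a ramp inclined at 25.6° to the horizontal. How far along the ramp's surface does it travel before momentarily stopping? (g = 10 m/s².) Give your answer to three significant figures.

Here I = (2/3)MR², so the shape factor k = I/(MR²) = 2/3.
Pure rolling means v = ωR; then KE = ½Mv² + ½I(v/R)² = ½(1+k)Mv² = (5/6)Mv².
Setting this equal to Mgh gives the vertical rise h = (1+k)v₀²/(2g) = 1.667×6.04²/(2×10) = 3.04 m.
The distance along the slope is d = h/sinθ = 3.04/sin25.6° ≈ 7.04 m.

d ≈ 7.04 m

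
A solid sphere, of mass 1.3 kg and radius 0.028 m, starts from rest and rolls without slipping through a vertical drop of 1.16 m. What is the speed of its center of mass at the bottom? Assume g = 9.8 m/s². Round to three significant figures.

v ≈ 4.03 m/s

For this body I = (2/5)MR², i.e. k = I/(MR²) = 0.4.
Since it rolls without slipping, ω = v/R and KE = ½Mv² + ½Iω² = ½(1+k)Mv² = (7/10)Mv².
Setting Mgh = (7/10)Mv² gives v = √(2gh/(1+k)) = √(2·9.8·1.16/1.4) ≈ 4.03 m/s.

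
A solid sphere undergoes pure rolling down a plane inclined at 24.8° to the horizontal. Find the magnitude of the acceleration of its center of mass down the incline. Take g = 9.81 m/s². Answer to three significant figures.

a ≈ 2.94 m/s²

With I = (2/5)MR², the ratio k = I/(MR²) is 0.4.
Along the incline Mg sinθ − f = Ma, and torque about the center fR = Iα = kMR²(a/R) gives f = kMa.
Eliminating f: Mg sinθ = (1+k)Ma, so a = g sinθ/(1+k) = 9.81 × sin24.8° / 1.4 ≈ 2.94 m/s².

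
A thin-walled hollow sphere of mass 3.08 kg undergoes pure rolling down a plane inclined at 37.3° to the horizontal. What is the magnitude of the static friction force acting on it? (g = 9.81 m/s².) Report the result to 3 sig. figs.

f ≈ 7.32 N

For this body I = (2/3)MR², i.e. k = I/(MR²) = 2/3.
Translational: Mg sinθ − f = Ma. Rotational about the CM: fR = Iα = kMRa, so f = kMa.
Combining, a = g sinθ/(1+k) and f = kMa = kMg sinθ/(1+k).
f = (2/3) × 3.08 × 9.81 × sin37.3° / 1.667 ≈ 7.32 N.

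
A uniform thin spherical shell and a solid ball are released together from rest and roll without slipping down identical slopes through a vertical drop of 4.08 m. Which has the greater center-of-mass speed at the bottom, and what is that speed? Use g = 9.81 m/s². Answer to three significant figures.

For rolling without slipping, Mgh = ½(1+k)Mv² where k = I/(MR²), so v = √(2gh/(1+k)).
Uniform thin spherical shell: k = 2/3, giving v = √(2×9.81×4.08/1.667) = 6.93 m/s.
Solid ball: k = 0.4, giving v = √(2×9.81×4.08/1.4) = 7.562 m/s.
The smaller k wins: the solid ball, at ≈ 7.56 m/s.

the solid ball, at v ≈ 7.56 m/s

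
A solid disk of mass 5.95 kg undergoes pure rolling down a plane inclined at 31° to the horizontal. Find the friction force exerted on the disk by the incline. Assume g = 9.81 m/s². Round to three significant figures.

With I = (1/2)MR², the ratio k = I/(MR²) is 0.5.
Newton's second law down the slope: Mg sinθ − f = Ma. The torque equation fR = Iα (with α = a/R) gives f = kMa.
Combining, a = g sinθ/(1+k) and f = kMa = kMg sinθ/(1+k).
f = 0.5 × 5.95 × 9.81 × sin31° / 1.5 ≈ 10.0 N.

f ≈ 10.0 N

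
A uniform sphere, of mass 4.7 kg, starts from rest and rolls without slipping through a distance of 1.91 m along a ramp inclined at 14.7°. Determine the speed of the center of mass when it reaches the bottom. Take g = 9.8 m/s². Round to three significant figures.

v ≈ 2.60 m/s

The moment of inertia is (2/5)MR², giving k ≡ I/(MR²) = 0.4.
The rolling condition ω = v/R makes the rotational term ½I(v/R)² = ½kMv², so KE_total = ½(1+k)Mv² = (7/10)Mv².
The vertical drop is h = L sinθ = 1.91 × sin14.7° = 0.4847 m.
Energy conservation: Mgh = (7/10)Mv², so v = √(2gh/(1+k)) = √(2 × 9.8 × 0.4847 / 1.4) ≈ 2.60 m/s.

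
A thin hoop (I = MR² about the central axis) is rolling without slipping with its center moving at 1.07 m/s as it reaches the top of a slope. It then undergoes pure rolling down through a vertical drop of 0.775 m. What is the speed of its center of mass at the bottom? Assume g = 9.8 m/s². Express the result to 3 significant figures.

The moment of inertia is MR², giving k ≡ I/(MR²) = 1.
Since it rolls without slipping, ω = v/R and KE = ½Mv² + ½Iω² = ½(1+k)Mv² = Mv².
Energy conservation: Mv₀² + Mgh = Mv², so v² = v₀² + 2gh/(1+k).
v = √(1.07² + 2×9.8×0.775/2) = √8.74 ≈ 2.96 m/s.

v ≈ 2.96 m/s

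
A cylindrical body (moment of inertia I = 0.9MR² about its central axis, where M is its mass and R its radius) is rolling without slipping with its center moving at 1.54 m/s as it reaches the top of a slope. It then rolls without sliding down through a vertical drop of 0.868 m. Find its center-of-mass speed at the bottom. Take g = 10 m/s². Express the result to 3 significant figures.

v ≈ 3.39 m/s

With I = 0.9MR², the ratio k = I/(MR²) is 0.9.
Rolling without slipping gives ω = v/R, so the total kinetic energy is ½Mv² + ½Iω² = ½(1+k)Mv² = (19/20)Mv².
Conserving energy between top and bottom: (19/20)Mv² = (19/20)Mv₀² + Mgh, hence v² = v₀² + 2gh/(1+k).
v = √(1.54² + 2×10×0.868/1.9) = √11.51 ≈ 3.39 m/s.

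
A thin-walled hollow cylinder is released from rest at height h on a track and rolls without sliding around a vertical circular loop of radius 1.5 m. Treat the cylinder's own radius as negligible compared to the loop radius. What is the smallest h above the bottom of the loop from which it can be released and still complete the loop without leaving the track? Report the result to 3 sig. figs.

h_min ≈ 4.50 m

Here I = MR², so the shape factor k = I/(MR²) = 1.
At the top, contact is just lost when gravity alone supplies the centripetal force: Mg = Mv_top²/r, i.e. v_top² = gr.
With ω = v/R, the kinetic energy at speed v is ½(1+k)Mv² = Mv².
Energy conservation from release (height h) to the top (height 2r): Mgh = Mg(2r) + M·gr.
Thus h_min = 2r + (1+k)r/2 = r(2 + 2/2) = 1.5 × 3 ≈ 4.50 m.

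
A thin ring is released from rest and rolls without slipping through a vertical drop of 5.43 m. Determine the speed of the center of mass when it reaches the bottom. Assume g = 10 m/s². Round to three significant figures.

v ≈ 7.37 m/s

With I = MR², the ratio k = I/(MR²) is 1.
Since it rolls without slipping, ω = v/R and KE = ½Mv² + ½Iω² = ½(1+k)Mv² = Mv².
Energy conservation: Mgh = Mv², so v = √(2gh/(1+k)) = √(2 × 10 × 5.43 / 2) ≈ 7.37 m/s.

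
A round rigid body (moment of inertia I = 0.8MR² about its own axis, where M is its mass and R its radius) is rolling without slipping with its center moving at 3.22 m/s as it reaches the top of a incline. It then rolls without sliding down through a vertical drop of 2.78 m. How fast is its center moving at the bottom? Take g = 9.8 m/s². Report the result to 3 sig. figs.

Here I = 0.8MR², so the shape factor k = I/(MR²) = 0.8.
Since it rolls without slipping, ω = v/R and KE = ½Mv² + ½Iω² = ½(1+k)Mv² = (9/10)Mv².
Energy conservation: (9/10)Mv₀² + Mgh = (9/10)Mv², so v² = v₀² + 2gh/(1+k).
v = √(3.22² + 2×9.8×2.78/1.8) = √40.64 ≈ 6.37 m/s.

v ≈ 6.37 m/s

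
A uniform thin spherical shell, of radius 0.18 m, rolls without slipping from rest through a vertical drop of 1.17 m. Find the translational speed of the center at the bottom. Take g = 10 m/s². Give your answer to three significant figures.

v ≈ 3.75 m/s

For this body I = (2/3)MR², i.e. k = I/(MR²) = 2/3.
The rolling condition ω = v/R makes the rotational term ½I(v/R)² = ½kMv², so KE_total = ½(1+k)Mv² = (5/6)Mv².
Setting Mgh = (5/6)Mv² gives v = √(2gh/(1+k)) = √(2·10·1.17/1.667) ≈ 3.75 m/s.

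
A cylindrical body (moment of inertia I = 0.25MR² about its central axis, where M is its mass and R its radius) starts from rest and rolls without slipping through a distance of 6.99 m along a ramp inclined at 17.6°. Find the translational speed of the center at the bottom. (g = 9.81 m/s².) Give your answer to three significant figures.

v ≈ 5.76 m/s

For this body I = 0.25MR², i.e. k = I/(MR²) = 0.25.
Pure rolling means v = ωR; then KE = ½Mv² + ½I(v/R)² = ½(1+k)Mv² = (5/8)Mv².
The vertical drop is h = L sinθ = 6.99 × sin17.6° = 2.114 m.
Setting Mgh = (5/8)Mv² gives v = √(2gh/(1+k)) = √(2·9.81·2.114/1.25) ≈ 5.76 m/s.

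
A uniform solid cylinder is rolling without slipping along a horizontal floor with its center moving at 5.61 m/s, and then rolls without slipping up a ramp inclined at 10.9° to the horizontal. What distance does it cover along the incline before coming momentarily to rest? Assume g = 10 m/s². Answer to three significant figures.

d ≈ 12.5 m

The moment of inertia is (1/2)MR², giving k ≡ I/(MR²) = 0.5.
The rolling condition ω = v/R makes the rotational term ½I(v/R)² = ½kMv², so KE_total = ½(1+k)Mv² = (3/4)Mv².
Setting this equal to Mgh gives the vertical rise h = (1+k)v₀²/(2g) = 1.5×5.61²/(2×10) = 2.36 m.
The distance along the slope is d = h/sinθ = 2.36/sin10.9° ≈ 12.5 m.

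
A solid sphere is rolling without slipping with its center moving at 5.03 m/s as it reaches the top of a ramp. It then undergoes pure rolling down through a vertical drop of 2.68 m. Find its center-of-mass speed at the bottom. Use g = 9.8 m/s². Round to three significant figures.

With I = (2/5)MR², the ratio k = I/(MR²) is 0.4.
Pure rolling means v = ωR; then KE = ½Mv² + ½I(v/R)² = ½(1+k)Mv² = (7/10)Mv².
Energy conservation: (7/10)Mv₀² + Mgh = (7/10)Mv², so v² = v₀² + 2gh/(1+k).
v = √(5.03² + 2×9.8×2.68/1.4) = √62.82 ≈ 7.93 m/s.

v ≈ 7.93 m/s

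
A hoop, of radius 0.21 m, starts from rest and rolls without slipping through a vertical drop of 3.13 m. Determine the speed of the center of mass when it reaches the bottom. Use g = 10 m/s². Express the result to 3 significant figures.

For this body I = MR², i.e. k = I/(MR²) = 1.
Since it rolls without slipping, ω = v/R and KE = ½Mv² + ½Iω² = ½(1+k)Mv² = Mv².
Energy conservation: Mgh = Mv², so v = √(2gh/(1+k)) = √(2 × 10 × 3.13 / 2) ≈ 5.59 m/s.

v ≈ 5.59 m/s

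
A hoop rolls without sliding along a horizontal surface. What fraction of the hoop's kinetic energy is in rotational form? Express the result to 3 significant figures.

fraction ≈ 0.500

The moment of inertia is MR², giving k ≡ I/(MR²) = 1.
With ω = v/R, KE_trans = ½Mv² and KE_rot = ½Iω² = ½kMv², so KE_total = ½(1+k)Mv².
The rotational fraction is therefore k/(1+k) = 1/2 ≈ 0.500.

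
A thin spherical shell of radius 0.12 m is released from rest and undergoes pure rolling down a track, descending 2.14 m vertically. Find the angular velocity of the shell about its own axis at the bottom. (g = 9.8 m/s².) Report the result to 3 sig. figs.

ω ≈ 41.8 rad/s

Here I = (2/3)MR², so the shape factor k = I/(MR²) = 2/3.
The rolling condition ω = v/R makes the rotational term ½I(v/R)² = ½kMv², so KE_total = ½(1+k)Mv² = (5/6)Mv².
Energy conservation Mgh = ½(1+k)Mv² gives v = √(2gh/(1+k)) = √(2 × 9.8 × 2.14 / 1.667) = 5.017 m/s.
The angular speed follows from ω = v/R = 5.017/0.12 ≈ 41.8 rad/s.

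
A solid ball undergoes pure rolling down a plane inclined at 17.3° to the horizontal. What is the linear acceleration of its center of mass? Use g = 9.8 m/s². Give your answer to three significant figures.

The moment of inertia is (2/5)MR², giving k ≡ I/(MR²) = 0.4.
Translational: Mg sinθ − f = Ma. Rotational about the CM: fR = Iα = kMRa, so f = kMa.
Eliminating f: Mg sinθ = (1+k)Ma, so a = g sinθ/(1+k) = 9.8 × sin17.3° / 1.4 ≈ 2.08 m/s².

a ≈ 2.08 m/s²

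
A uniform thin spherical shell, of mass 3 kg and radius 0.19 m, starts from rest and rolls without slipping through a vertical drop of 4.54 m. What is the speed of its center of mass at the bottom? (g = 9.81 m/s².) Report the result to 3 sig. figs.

v ≈ 7.31 m/s

For this body I = (2/3)MR², i.e. k = I/(MR²) = 2/3.
Pure rolling means v = ωR; then KE = ½Mv² + ½I(v/R)² = ½(1+k)Mv² = (5/6)Mv².
Energy conservation: Mgh = (5/6)Mv², so v = √(2gh/(1+k)) = √(2 × 9.81 × 4.54 / 1.667) ≈ 7.31 m/s.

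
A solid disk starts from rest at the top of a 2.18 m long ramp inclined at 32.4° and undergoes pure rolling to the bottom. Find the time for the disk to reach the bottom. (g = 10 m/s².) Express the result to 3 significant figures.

t ≈ 1.10 s

Here I = (1/2)MR², so the shape factor k = I/(MR²) = 0.5.
Translational: Mg sinθ − f = Ma. Rotational about the CM: fR = Iα = kMRa, so f = kMa.
Hence a = g sinθ/(1+k) = 10×sin32.4°/1.5 = 3.572 m/s².
Starting from rest, L = ½at², so t = √(2L/a) = √(2×2.18/3.572) ≈ 1.10 s.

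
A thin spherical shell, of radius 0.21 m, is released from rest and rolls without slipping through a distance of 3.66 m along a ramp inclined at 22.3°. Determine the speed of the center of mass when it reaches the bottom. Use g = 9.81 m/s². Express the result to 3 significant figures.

For this body I = (2/3)MR², i.e. k = I/(MR²) = 2/3.
The rolling condition ω = v/R makes the rotational term ½I(v/R)² = ½kMv², so KE_total = ½(1+k)Mv² = (5/6)Mv².
The vertical drop is h = L sinθ = 3.66 × sin22.3° = 1.389 m.
Energy conservation: Mgh = (5/6)Mv², so v = √(2gh/(1+k)) = √(2 × 9.81 × 1.389 / 1.667) ≈ 4.04 m/s.

v ≈ 4.04 m/s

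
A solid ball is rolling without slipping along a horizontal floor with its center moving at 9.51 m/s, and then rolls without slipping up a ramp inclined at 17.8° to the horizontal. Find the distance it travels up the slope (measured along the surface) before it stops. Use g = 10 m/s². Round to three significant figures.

d ≈ 20.7 m

Here I = (2/5)MR², so the shape factor k = I/(MR²) = 0.4.
Rolling without slipping gives ω = v/R, so the total kinetic energy is ½Mv² + ½Iω² = ½(1+k)Mv² = (7/10)Mv².
Setting this equal to Mgh gives the vertical rise h = (1+k)v₀²/(2g) = 1.4×9.51²/(2×10) = 6.331 m.
Along the incline, d = h/sinθ = 6.331/sin17.8° ≈ 20.7 m.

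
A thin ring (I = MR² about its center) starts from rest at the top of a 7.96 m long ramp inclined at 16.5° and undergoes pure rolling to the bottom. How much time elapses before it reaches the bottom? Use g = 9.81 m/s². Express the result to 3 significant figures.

t ≈ 3.38 s

The moment of inertia is MR², giving k ≡ I/(MR²) = 1.
Newton's second law down the slope: Mg sinθ − f = Ma. The torque equation fR = Iα (with α = a/R) gives f = kMa.
Hence a = g sinθ/(1+k) = 9.81×sin16.5°/2 = 1.393 m/s².
With constant a from rest, t = √(2L/a) = √(2·7.96/1.393) ≈ 3.38 s.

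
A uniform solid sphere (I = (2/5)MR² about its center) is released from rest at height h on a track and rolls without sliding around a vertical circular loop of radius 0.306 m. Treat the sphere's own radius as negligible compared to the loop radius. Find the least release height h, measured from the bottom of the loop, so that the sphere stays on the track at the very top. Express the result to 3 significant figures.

h_min ≈ 0.826 m

For this body I = (2/5)MR², i.e. k = I/(MR²) = 0.4.
At the top of the loop, the minimum-contact condition is Mg = Mv_top²/r, so v_top² = gr.
With ω = v/R, the kinetic energy at speed v is ½(1+k)Mv² = (7/10)Mv².
Energy conservation from release (height h) to the top (height 2r): Mgh = Mg(2r) + (7/10)M·gr.
Thus h_min = 2r + (1+k)r/2 = r(2 + 1.4/2) = 0.306 × 2.7 ≈ 0.826 m.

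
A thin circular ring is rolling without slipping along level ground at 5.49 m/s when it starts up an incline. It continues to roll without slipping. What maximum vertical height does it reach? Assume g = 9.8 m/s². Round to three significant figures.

h ≈ 3.08 m

With I = MR², the ratio k = I/(MR²) is 1.
Rolling without slipping gives ω = v/R, so the total kinetic energy is ½Mv² + ½Iω² = ½(1+k)Mv² = Mv².
At the top the kinetic energy is zero, so Mv₀² = Mgh.
Thus h = (1+k)v₀²/(2g) = 2 × 5.49² / (2 × 9.8) ≈ 3.08 m.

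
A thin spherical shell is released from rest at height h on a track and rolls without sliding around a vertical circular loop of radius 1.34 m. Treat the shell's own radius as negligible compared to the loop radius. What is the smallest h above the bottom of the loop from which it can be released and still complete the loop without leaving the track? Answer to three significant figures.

h_min ≈ 3.80 m

Here I = (2/3)MR², so the shape factor k = I/(MR²) = 2/3.
At the top of the loop, the minimum-contact condition is Mg = Mv_top²/r, so v_top² = gr.
With ω = v/R, the kinetic energy at speed v is ½(1+k)Mv² = (5/6)Mv².
Energy conservation from release (height h) to the top (height 2r): Mgh = Mg(2r) + (5/6)M·gr.
Thus h_min = 2r + (1+k)r/2 = r(2 + 1.667/2) = 1.34 × 2.833 ≈ 3.80 m.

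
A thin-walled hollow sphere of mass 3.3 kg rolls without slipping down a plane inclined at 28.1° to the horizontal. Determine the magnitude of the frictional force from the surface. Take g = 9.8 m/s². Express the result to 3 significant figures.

For this body I = (2/3)MR², i.e. k = I/(MR²) = 2/3.
Along the incline Mg sinθ − f = Ma, and torque about the center fR = Iα = kMR²(a/R) gives f = kMa.
Combining, a = g sinθ/(1+k) and f = kMa = kMg sinθ/(1+k).
f = (2/3) × 3.3 × 9.8 × sin28.1° / 1.667 ≈ 6.09 N.

f ≈ 6.09 N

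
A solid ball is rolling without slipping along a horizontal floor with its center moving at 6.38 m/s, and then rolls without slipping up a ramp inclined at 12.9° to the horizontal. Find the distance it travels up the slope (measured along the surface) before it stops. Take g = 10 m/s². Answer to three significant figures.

Here I = (2/5)MR², so the shape factor k = I/(MR²) = 0.4.
Rolling without slipping gives ω = v/R, so the total kinetic energy is ½Mv² + ½Iω² = ½(1+k)Mv² = (7/10)Mv².
Setting this equal to Mgh gives the vertical rise h = (1+k)v₀²/(2g) = 1.4×6.38²/(2×10) = 2.849 m.
The distance along the slope is d = h/sinθ = 2.849/sin12.9° ≈ 12.8 m.

d ≈ 12.8 m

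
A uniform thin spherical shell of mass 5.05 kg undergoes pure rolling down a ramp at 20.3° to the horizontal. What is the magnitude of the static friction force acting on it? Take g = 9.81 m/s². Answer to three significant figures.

f ≈ 6.87 N

The moment of inertia is (2/3)MR², giving k ≡ I/(MR²) = 2/3.
Along the incline Mg sinθ − f = Ma, and torque about the center fR = Iα = kMR²(a/R) gives f = kMa.
Combining, a = g sinθ/(1+k) and f = kMa = kMg sinθ/(1+k).
f = (2/3) × 5.05 × 9.81 × sin20.3° / 1.667 ≈ 6.87 N.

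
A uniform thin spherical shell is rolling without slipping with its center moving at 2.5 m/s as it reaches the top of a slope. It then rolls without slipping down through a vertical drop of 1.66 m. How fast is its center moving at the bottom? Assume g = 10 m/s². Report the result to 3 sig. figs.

With I = (2/3)MR², the ratio k = I/(MR²) is 2/3.
Rolling without slipping gives ω = v/R, so the total kinetic energy is ½Mv² + ½Iω² = ½(1+k)Mv² = (5/6)Mv².
Energy conservation: (5/6)Mv₀² + Mgh = (5/6)Mv², so v² = v₀² + 2gh/(1+k).
v = √(2.5² + 2×10×1.66/1.667) = √26.17 ≈ 5.12 m/s.

v ≈ 5.12 m/s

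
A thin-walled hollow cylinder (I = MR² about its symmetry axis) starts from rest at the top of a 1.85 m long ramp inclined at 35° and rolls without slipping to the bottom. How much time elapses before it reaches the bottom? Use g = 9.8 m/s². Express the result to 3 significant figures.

The moment of inertia is MR², giving k ≡ I/(MR²) = 1.
Translational: Mg sinθ − f = Ma. Rotational about the CM: fR = Iα = kMRa, so f = kMa.
Hence a = g sinθ/(1+k) = 9.8×sin35°/2 = 2.811 m/s².
Starting from rest, L = ½at², so t = √(2L/a) = √(2×1.85/2.811) ≈ 1.15 s.

t ≈ 1.15 s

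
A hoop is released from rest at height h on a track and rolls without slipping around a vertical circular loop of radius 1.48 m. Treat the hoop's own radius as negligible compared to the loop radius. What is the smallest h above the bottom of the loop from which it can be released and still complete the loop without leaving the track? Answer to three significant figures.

Here I = MR², so the shape factor k = I/(MR²) = 1.
At the top, contact is just lost when gravity alone supplies the centripetal force: Mg = Mv_top²/r, i.e. v_top² = gr.
With ω = v/R, the kinetic energy at speed v is ½(1+k)Mv² = Mv².
Energy conservation from release (height h) to the top (height 2r): Mgh = Mg(2r) + M·gr.
Thus h_min = 2r + (1+k)r/2 = r(2 + 2/2) = 1.48 × 3 ≈ 4.44 m.

h_min ≈ 4.44 m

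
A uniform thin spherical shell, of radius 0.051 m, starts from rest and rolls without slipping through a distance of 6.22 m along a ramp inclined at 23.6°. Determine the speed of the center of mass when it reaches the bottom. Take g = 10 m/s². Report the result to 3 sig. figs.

For this body I = (2/3)MR², i.e. k = I/(MR²) = 2/3.
Since it rolls without slipping, ω = v/R and KE = ½Mv² + ½Iω² = ½(1+k)Mv² = (5/6)Mv².
The vertical drop is h = L sinθ = 6.22 × sin23.6° = 2.49 m.
Energy conservation: Mgh = (5/6)Mv², so v = √(2gh/(1+k)) = √(2 × 10 × 2.49 / 1.667) ≈ 5.47 m/s.

v ≈ 5.47 m/s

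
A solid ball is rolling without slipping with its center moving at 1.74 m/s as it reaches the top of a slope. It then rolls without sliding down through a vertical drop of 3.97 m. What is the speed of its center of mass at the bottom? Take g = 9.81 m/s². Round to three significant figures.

v ≈ 7.66 m/s

Here I = (2/5)MR², so the shape factor k = I/(MR²) = 0.4.
Pure rolling means v = ωR; then KE = ½Mv² + ½I(v/R)² = ½(1+k)Mv² = (7/10)Mv².
Conserving energy between top and bottom: (7/10)Mv² = (7/10)Mv₀² + Mgh, hence v² = v₀² + 2gh/(1+k).
v = √(1.74² + 2×9.81×3.97/1.4) = √58.66 ≈ 7.66 m/s.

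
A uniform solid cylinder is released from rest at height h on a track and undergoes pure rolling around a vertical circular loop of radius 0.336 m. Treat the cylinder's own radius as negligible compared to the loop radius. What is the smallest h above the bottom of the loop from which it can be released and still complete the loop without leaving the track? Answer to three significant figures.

The moment of inertia is (1/2)MR², giving k ≡ I/(MR²) = 0.5.
At the top, contact is just lost when gravity alone supplies the centripetal force: Mg = Mv_top²/r, i.e. v_top² = gr.
With ω = v/R, the kinetic energy at speed v is ½(1+k)Mv² = (3/4)Mv².
Energy conservation from release (height h) to the top (height 2r): Mgh = Mg(2r) + (3/4)M·gr.
Thus h_min = 2r + (1+k)r/2 = r(2 + 1.5/2) = 0.336 × 2.75 ≈ 0.924 m.

h_min ≈ 0.924 m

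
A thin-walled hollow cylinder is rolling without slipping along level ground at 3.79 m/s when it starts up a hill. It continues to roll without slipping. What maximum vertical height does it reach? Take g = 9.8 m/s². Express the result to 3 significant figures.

Here I = MR², so the shape factor k = I/(MR²) = 1.
The rolling condition ω = v/R makes the rotational term ½I(v/R)² = ½kMv², so KE_total = ½(1+k)Mv² = Mv².
At the top the kinetic energy is zero, so Mv₀² = Mgh.
Thus h = (1+k)v₀²/(2g) = 2 × 3.79² / (2 × 9.8) ≈ 1.47 m.

h ≈ 1.47 m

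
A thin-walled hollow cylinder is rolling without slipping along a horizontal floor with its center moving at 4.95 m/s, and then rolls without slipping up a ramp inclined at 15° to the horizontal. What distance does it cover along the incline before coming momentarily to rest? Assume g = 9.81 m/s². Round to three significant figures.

d ≈ 9.65 m

For this body I = MR², i.e. k = I/(MR²) = 1.
The rolling condition ω = v/R makes the rotational term ½I(v/R)² = ½kMv², so KE_total = ½(1+k)Mv² = Mv².
Setting this equal to Mgh gives the vertical rise h = (1+k)v₀²/(2g) = 2×4.95²/(2×9.81) = 2.498 m.
Along the incline, d = h/sinθ = 2.498/sin15° ≈ 9.65 m.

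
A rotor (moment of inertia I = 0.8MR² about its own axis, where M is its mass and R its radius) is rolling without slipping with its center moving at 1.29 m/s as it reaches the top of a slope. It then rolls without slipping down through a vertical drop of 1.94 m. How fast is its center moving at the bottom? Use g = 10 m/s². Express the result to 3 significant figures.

For this body I = 0.8MR², i.e. k = I/(MR²) = 0.8.
Rolling without slipping gives ω = v/R, so the total kinetic energy is ½Mv² + ½Iω² = ½(1+k)Mv² = (9/10)Mv².
Energy conservation: (9/10)Mv₀² + Mgh = (9/10)Mv², so v² = v₀² + 2gh/(1+k).
v = √(1.29² + 2×10×1.94/1.8) = √23.22 ≈ 4.82 m/s.

v ≈ 4.82 m/s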